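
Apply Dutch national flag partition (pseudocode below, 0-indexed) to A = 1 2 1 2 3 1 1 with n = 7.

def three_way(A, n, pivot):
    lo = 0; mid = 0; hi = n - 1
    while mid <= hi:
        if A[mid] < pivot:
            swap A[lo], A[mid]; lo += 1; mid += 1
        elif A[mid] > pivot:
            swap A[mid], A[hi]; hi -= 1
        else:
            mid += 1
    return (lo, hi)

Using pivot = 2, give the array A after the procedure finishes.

pivot = 2; lo=0, mid=0, hi=6
A[mid]=1<2: swap A[0],A[0]; lo=1,mid=1 → 1 2 1 2 3 1 1
A[mid]=2=2: mid=2
A[mid]=1<2: swap A[1],A[2]; lo=2,mid=3 → 1 1 2 2 3 1 1
A[mid]=2=2: mid=4
A[mid]=3>2: swap A[4],A[6]; hi=5 → 1 1 2 2 1 1 3
A[mid]=1<2: swap A[2],A[4]; lo=3,mid=5 → 1 1 1 2 2 1 3
A[mid]=1<2: swap A[3],A[5]; lo=4,mid=6 → 1 1 1 1 2 2 3
end: lo=4, hi=5; A = 1 1 1 1 2 2 3

1 1 1 1 2 2 3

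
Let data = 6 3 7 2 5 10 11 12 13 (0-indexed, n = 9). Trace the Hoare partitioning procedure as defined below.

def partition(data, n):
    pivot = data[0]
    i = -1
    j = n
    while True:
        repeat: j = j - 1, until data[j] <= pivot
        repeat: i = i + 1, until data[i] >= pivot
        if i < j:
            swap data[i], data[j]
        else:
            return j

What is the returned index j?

2

pivot = data[0] = 6; i = -1, j = 9
j→4 (data[4]=5≤6), i→0 (data[0]=6≥6); i<j, swap → 5 3 7 2 6 10 11 12 13
j→3 (data[3]=2≤6), i→2 (data[2]=7≥6); i<j, swap → 5 3 2 7 6 10 11 12 13
j→2, i→3; i≥j, return j=2. data = 5 3 2 7 6 10 11 12 13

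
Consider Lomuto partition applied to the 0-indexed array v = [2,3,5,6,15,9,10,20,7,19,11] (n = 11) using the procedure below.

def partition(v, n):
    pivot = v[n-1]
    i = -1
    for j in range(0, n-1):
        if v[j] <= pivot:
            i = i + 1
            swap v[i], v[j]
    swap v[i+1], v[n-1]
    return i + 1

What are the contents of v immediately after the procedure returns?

pivot=11, i=-1
j=0: 2≤11, i=0, swap(0,0) ⇒ [2,3,5,6,15,9,10,20,7,19,11]
j=1: 3≤11, i=1, swap(1,1) ⇒ [2,3,5,6,15,9,10,20,7,19,11]
j=2: 5≤11, i=2, swap(2,2) ⇒ [2,3,5,6,15,9,10,20,7,19,11]
j=3: 6≤11, i=3, swap(3,3) ⇒ [2,3,5,6,15,9,10,20,7,19,11]
j=4: 15>11, skip
j=5: 9≤11, i=4, swap(4,5) ⇒ [2,3,5,6,9,15,10,20,7,19,11]
j=6: 10≤11, i=5, swap(5,6) ⇒ [2,3,5,6,9,10,15,20,7,19,11]
j=7: 20>11, skip
j=8: 7≤11, i=6, swap(6,8) ⇒ [2,3,5,6,9,10,7,20,15,19,11]
j=9: 19>11, skip
swap(7,10) ⇒ [2,3,5,6,9,10,7,11,15,19,20]; return 7

[2,3,5,6,9,10,7,11,15,19,20]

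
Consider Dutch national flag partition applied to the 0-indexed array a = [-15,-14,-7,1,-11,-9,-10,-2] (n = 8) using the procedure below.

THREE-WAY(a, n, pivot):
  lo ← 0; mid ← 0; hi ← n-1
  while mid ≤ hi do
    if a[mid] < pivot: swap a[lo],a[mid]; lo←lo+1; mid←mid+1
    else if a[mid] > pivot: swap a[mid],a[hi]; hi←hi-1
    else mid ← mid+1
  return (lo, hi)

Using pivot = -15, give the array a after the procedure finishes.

pivot = -15; lo=0, mid=0, hi=7
a[mid]=-15=-15: mid=1
a[mid]=-14>-15: swap a[1],a[7]; hi=6 → [-15,-2,-7,1,-11,-9,-10,-14]
a[mid]=-2>-15: swap a[1],a[6]; hi=5 → [-15,-10,-7,1,-11,-9,-2,-14]
a[mid]=-10>-15: swap a[1],a[5]; hi=4 → [-15,-9,-7,1,-11,-10,-2,-14]
a[mid]=-9>-15: swap a[1],a[4]; hi=3 → [-15,-11,-7,1,-9,-10,-2,-14]
a[mid]=-11>-15: swap a[1],a[3]; hi=2 → [-15,1,-7,-11,-9,-10,-2,-14]
a[mid]=1>-15: swap a[1],a[2]; hi=1 → [-15,-7,1,-11,-9,-10,-2,-14]
a[mid]=-7>-15: swap a[1],a[1]; hi=0 → [-15,-7,1,-11,-9,-10,-2,-14]
end: lo=0, hi=0; a = [-15,-7,1,-11,-9,-10,-2,-14]

[-15,-7,1,-11,-9,-10,-2,-14]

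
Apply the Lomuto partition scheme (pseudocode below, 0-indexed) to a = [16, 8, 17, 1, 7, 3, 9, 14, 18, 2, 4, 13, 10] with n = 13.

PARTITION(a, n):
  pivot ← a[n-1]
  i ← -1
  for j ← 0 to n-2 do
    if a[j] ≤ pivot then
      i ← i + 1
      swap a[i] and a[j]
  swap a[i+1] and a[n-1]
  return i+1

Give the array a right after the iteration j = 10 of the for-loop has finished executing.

[8, 1, 7, 3, 9, 2, 4, 14, 18, 16, 17, 13, 10]

pivot = a[12] = 10; i = -1
j=0: a[0]=16 > 10 → no swap
j=1: a[1]=8 ≤ 10 → i=0, swap a[0],a[1] → [8, 16, 17, 1, 7, 3, 9, 14, 18, 2, 4, 13, 10]
j=2: a[2]=17 > 10 → no swap
j=3: a[3]=1 ≤ 10 → i=1, swap a[1],a[3] → [8, 1, 17, 16, 7, 3, 9, 14, 18, 2, 4, 13, 10]
j=4: a[4]=7 ≤ 10 → i=2, swap a[2],a[4] → [8, 1, 7, 16, 17, 3, 9, 14, 18, 2, 4, 13, 10]
j=5: a[5]=3 ≤ 10 → i=3, swap a[3],a[5] → [8, 1, 7, 3, 17, 16, 9, 14, 18, 2, 4, 13, 10]
j=6: a[6]=9 ≤ 10 → i=4, swap a[4],a[6] → [8, 1, 7, 3, 9, 16, 17, 14, 18, 2, 4, 13, 10]
j=7: a[7]=14 > 10 → no swap
j=8: a[8]=18 > 10 → no swap
j=9: a[9]=2 ≤ 10 → i=5, swap a[5],a[9] → [8, 1, 7, 3, 9, 2, 17, 14, 18, 16, 4, 13, 10]
j=10: a[10]=4 ≤ 10 → i=6, swap a[6],a[10] → [8, 1, 7, 3, 9, 2, 4, 14, 18, 16, 17, 13, 10]
(after j=10) a = [8, 1, 7, 3, 9, 2, 4, 14, 18, 16, 17, 13, 10]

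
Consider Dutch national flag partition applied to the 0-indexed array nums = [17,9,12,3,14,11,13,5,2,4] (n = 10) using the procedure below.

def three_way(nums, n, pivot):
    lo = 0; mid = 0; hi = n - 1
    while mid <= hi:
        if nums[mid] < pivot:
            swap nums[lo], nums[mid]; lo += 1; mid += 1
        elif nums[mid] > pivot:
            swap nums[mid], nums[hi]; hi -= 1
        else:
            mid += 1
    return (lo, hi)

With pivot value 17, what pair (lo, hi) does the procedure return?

(9, 9)

pivot = 17; lo=0, mid=0, hi=9
nums[mid]=17=17: mid=1
nums[mid]=9<17: swap nums[0],nums[1]; lo=1,mid=2 → [9,17,12,3,14,11,13,5,2,4]
nums[mid]=12<17: swap nums[1],nums[2]; lo=2,mid=3 → [9,12,17,3,14,11,13,5,2,4]
nums[mid]=3<17: swap nums[2],nums[3]; lo=3,mid=4 → [9,12,3,17,14,11,13,5,2,4]
nums[mid]=14<17: swap nums[3],nums[4]; lo=4,mid=5 → [9,12,3,14,17,11,13,5,2,4]
nums[mid]=11<17: swap nums[4],nums[5]; lo=5,mid=6 → [9,12,3,14,11,17,13,5,2,4]
nums[mid]=13<17: swap nums[5],nums[6]; lo=6,mid=7 → [9,12,3,14,11,13,17,5,2,4]
nums[mid]=5<17: swap nums[6],nums[7]; lo=7,mid=8 → [9,12,3,14,11,13,5,17,2,4]
nums[mid]=2<17: swap nums[7],nums[8]; lo=8,mid=9 → [9,12,3,14,11,13,5,2,17,4]
nums[mid]=4<17: swap nums[8],nums[9]; lo=9,mid=10 → [9,12,3,14,11,13,5,2,4,17]
end: lo=9, hi=9; nums = [9,12,3,14,11,13,5,2,4,17]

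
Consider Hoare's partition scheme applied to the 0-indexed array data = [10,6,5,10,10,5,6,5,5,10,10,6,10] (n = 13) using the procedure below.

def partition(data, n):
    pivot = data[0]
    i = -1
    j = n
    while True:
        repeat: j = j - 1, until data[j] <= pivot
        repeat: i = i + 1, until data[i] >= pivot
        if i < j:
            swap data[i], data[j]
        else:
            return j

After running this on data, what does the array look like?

[10,6,5,6,10,5,6,5,5,10,10,10,10]

pivot = data[0] = 10; i = -1, j = 13
j→12 (data[12]=10≤10), i→0 (data[0]=10≥10); i<j, swap → [10,6,5,10,10,5,6,5,5,10,10,6,10]
j→11 (data[11]=6≤10), i→3 (data[3]=10≥10); i<j, swap → [10,6,5,6,10,5,6,5,5,10,10,10,10]
j→10 (data[10]=10≤10), i→4 (data[4]=10≥10); i<j, swap → [10,6,5,6,10,5,6,5,5,10,10,10,10]
j→9, i→9; i≥j, return j=9. data = [10,6,5,6,10,5,6,5,5,10,10,10,10]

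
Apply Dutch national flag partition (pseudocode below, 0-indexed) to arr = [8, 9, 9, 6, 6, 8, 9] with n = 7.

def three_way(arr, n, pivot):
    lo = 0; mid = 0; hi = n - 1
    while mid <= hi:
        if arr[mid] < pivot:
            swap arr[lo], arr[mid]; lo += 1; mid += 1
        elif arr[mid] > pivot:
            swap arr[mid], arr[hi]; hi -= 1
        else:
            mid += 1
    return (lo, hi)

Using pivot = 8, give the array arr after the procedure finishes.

[6, 6, 8, 8, 9, 9, 9]

lo=0 mid=0 hi=6
8=8: mid=1
9>8: swap(1,6), hi=5 ⇒ [8, 9, 9, 6, 6, 8, 9]
9>8: swap(1,5), hi=4 ⇒ [8, 8, 9, 6, 6, 9, 9]
8=8: mid=2
9>8: swap(2,4), hi=3 ⇒ [8, 8, 6, 6, 9, 9, 9]
6<8: swap(0,2), lo=1 mid=3 ⇒ [6, 8, 8, 6, 9, 9, 9]
6<8: swap(1,3), lo=2 mid=4 ⇒ [6, 6, 8, 8, 9, 9, 9]
done. lo=2 hi=3; arr=[6, 6, 8, 8, 9, 9, 9]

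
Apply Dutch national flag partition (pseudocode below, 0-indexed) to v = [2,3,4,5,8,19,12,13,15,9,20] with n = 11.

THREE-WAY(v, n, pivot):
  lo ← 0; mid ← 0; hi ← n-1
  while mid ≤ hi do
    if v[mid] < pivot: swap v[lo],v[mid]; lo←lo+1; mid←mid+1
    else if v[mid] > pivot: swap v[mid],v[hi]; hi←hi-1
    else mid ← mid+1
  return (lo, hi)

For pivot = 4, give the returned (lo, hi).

(2, 2)

lo=0 mid=0 hi=10
2<4: swap(0,0), lo=1 mid=1 ⇒ [2,3,4,5,8,19,12,13,15,9,20]
3<4: swap(1,1), lo=2 mid=2 ⇒ [2,3,4,5,8,19,12,13,15,9,20]
4=4: mid=3
5>4: swap(3,10), hi=9 ⇒ [2,3,4,20,8,19,12,13,15,9,5]
20>4: swap(3,9), hi=8 ⇒ [2,3,4,9,8,19,12,13,15,20,5]
9>4: swap(3,8), hi=7 ⇒ [2,3,4,15,8,19,12,13,9,20,5]
15>4: swap(3,7), hi=6 ⇒ [2,3,4,13,8,19,12,15,9,20,5]
13>4: swap(3,6), hi=5 ⇒ [2,3,4,12,8,19,13,15,9,20,5]
12>4: swap(3,5), hi=4 ⇒ [2,3,4,19,8,12,13,15,9,20,5]
19>4: swap(3,4), hi=3 ⇒ [2,3,4,8,19,12,13,15,9,20,5]
8>4: swap(3,3), hi=2 ⇒ [2,3,4,8,19,12,13,15,9,20,5]
done. lo=2 hi=2; v=[2,3,4,8,19,12,13,15,9,20,5]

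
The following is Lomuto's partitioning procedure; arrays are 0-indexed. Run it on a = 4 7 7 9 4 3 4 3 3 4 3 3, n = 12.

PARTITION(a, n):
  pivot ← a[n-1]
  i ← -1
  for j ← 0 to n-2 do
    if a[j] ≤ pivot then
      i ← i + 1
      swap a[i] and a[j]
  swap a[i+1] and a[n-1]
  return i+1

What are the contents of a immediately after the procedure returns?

3 3 3 3 3 4 4 7 7 4 9 4

pivot = a[11] = 3; i = -1
j=0: a[0]=4 > 3 → no swap
j=1: a[1]=7 > 3 → no swap
j=2: a[2]=7 > 3 → no swap
j=3: a[3]=9 > 3 → no swap
j=4: a[4]=4 > 3 → no swap
j=5: a[5]=3 ≤ 3 → i=0, swap a[0],a[5] → 3 7 7 9 4 4 4 3 3 4 3 3
j=6: a[6]=4 > 3 → no swap
j=7: a[7]=3 ≤ 3 → i=1, swap a[1],a[7] → 3 3 7 9 4 4 4 7 3 4 3 3
j=8: a[8]=3 ≤ 3 → i=2, swap a[2],a[8] → 3 3 3 9 4 4 4 7 7 4 3 3
j=9: a[9]=4 > 3 → no swap
j=10: a[10]=3 ≤ 3 → i=3, swap a[3],a[10] → 3 3 3 3 4 4 4 7 7 4 9 3
final swap a[4],a[11] → 3 3 3 3 3 4 4 7 7 4 9 4; return 4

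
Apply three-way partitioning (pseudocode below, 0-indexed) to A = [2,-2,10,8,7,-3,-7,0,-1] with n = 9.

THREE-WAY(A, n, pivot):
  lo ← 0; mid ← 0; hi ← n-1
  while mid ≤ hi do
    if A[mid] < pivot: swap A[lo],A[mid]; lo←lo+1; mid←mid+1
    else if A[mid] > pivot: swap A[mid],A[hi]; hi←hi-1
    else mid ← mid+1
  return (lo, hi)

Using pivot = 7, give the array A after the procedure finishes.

pivot = 7; lo=0, mid=0, hi=8
A[mid]=2<7: swap A[0],A[0]; lo=1,mid=1 → [2,-2,10,8,7,-3,-7,0,-1]
A[mid]=-2<7: swap A[1],A[1]; lo=2,mid=2 → [2,-2,10,8,7,-3,-7,0,-1]
A[mid]=10>7: swap A[2],A[8]; hi=7 → [2,-2,-1,8,7,-3,-7,0,10]
A[mid]=-1<7: swap A[2],A[2]; lo=3,mid=3 → [2,-2,-1,8,7,-3,-7,0,10]
A[mid]=8>7: swap A[3],A[7]; hi=6 → [2,-2,-1,0,7,-3,-7,8,10]
A[mid]=0<7: swap A[3],A[3]; lo=4,mid=4 → [2,-2,-1,0,7,-3,-7,8,10]
A[mid]=7=7: mid=5
A[mid]=-3<7: swap A[4],A[5]; lo=5,mid=6 → [2,-2,-1,0,-3,7,-7,8,10]
A[mid]=-7<7: swap A[5],A[6]; lo=6,mid=7 → [2,-2,-1,0,-3,-7,7,8,10]
end: lo=6, hi=6; A = [2,-2,-1,0,-3,-7,7,8,10]

[2,-2,-1,0,-3,-7,7,8,10]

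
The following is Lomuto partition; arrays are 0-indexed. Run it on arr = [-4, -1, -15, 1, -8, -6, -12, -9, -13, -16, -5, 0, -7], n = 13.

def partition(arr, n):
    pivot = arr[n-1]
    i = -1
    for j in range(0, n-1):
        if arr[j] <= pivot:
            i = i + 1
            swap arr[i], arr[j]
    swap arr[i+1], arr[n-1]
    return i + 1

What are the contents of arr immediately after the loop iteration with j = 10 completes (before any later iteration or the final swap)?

[-15, -8, -12, -9, -13, -16, -4, 1, -1, -6, -5, 0, -7]

pivot=-7, i=-1
j=0: -4>-7, skip
j=1: -1>-7, skip
j=2: -15≤-7, i=0, swap(0,2) ⇒ [-15, -1, -4, 1, -8, -6, -12, -9, -13, -16, -5, 0, -7]
j=3: 1>-7, skip
j=4: -8≤-7, i=1, swap(1,4) ⇒ [-15, -8, -4, 1, -1, -6, -12, -9, -13, -16, -5, 0, -7]
j=5: -6>-7, skip
j=6: -12≤-7, i=2, swap(2,6) ⇒ [-15, -8, -12, 1, -1, -6, -4, -9, -13, -16, -5, 0, -7]
j=7: -9≤-7, i=3, swap(3,7) ⇒ [-15, -8, -12, -9, -1, -6, -4, 1, -13, -16, -5, 0, -7]
j=8: -13≤-7, i=4, swap(4,8) ⇒ [-15, -8, -12, -9, -13, -6, -4, 1, -1, -16, -5, 0, -7]
j=9: -16≤-7, i=5, swap(5,9) ⇒ [-15, -8, -12, -9, -13, -16, -4, 1, -1, -6, -5, 0, -7]
j=10: -5>-7, skip
(after j=10) arr = [-15, -8, -12, -9, -13, -16, -4, 1, -1, -6, -5, 0, -7]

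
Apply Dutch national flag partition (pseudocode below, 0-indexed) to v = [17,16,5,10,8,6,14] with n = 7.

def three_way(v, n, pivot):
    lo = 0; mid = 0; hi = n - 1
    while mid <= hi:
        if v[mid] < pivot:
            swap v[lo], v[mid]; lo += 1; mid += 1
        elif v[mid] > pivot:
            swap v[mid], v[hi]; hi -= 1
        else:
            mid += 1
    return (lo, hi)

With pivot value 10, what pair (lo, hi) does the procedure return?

(3, 3)

lo=0 mid=0 hi=6
17>10: swap(0,6), hi=5 ⇒ [14,16,5,10,8,6,17]
14>10: swap(0,5), hi=4 ⇒ [6,16,5,10,8,14,17]
6<10: swap(0,0), lo=1 mid=1 ⇒ [6,16,5,10,8,14,17]
16>10: swap(1,4), hi=3 ⇒ [6,8,5,10,16,14,17]
8<10: swap(1,1), lo=2 mid=2 ⇒ [6,8,5,10,16,14,17]
5<10: swap(2,2), lo=3 mid=3 ⇒ [6,8,5,10,16,14,17]
10=10: mid=4
done. lo=3 hi=3; v=[6,8,5,10,16,14,17]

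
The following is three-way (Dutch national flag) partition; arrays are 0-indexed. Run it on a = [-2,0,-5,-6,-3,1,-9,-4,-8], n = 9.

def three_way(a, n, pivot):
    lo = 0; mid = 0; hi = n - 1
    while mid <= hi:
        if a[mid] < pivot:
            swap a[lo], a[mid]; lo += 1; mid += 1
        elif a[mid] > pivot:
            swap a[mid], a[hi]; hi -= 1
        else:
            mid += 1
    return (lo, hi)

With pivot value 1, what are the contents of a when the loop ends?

pivot = 1; lo=0, mid=0, hi=8
a[mid]=-2<1: swap a[0],a[0]; lo=1,mid=1 → [-2,0,-5,-6,-3,1,-9,-4,-8]
a[mid]=0<1: swap a[1],a[1]; lo=2,mid=2 → [-2,0,-5,-6,-3,1,-9,-4,-8]
a[mid]=-5<1: swap a[2],a[2]; lo=3,mid=3 → [-2,0,-5,-6,-3,1,-9,-4,-8]
a[mid]=-6<1: swap a[3],a[3]; lo=4,mid=4 → [-2,0,-5,-6,-3,1,-9,-4,-8]
a[mid]=-3<1: swap a[4],a[4]; lo=5,mid=5 → [-2,0,-5,-6,-3,1,-9,-4,-8]
a[mid]=1=1: mid=6
a[mid]=-9<1: swap a[5],a[6]; lo=6,mid=7 → [-2,0,-5,-6,-3,-9,1,-4,-8]
a[mid]=-4<1: swap a[6],a[7]; lo=7,mid=8 → [-2,0,-5,-6,-3,-9,-4,1,-8]
a[mid]=-8<1: swap a[7],a[8]; lo=8,mid=9 → [-2,0,-5,-6,-3,-9,-4,-8,1]
end: lo=8, hi=8; a = [-2,0,-5,-6,-3,-9,-4,-8,1]

[-2,0,-5,-6,-3,-9,-4,-8,1]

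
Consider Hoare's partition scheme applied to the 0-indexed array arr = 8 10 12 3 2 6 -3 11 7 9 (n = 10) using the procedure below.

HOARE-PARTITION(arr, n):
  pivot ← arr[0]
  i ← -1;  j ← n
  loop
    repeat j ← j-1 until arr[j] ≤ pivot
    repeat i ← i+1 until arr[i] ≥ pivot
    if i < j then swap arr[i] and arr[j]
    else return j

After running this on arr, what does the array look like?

7 -3 6 3 2 12 10 11 8 9

pivot=8
j stops at 8 (7), i stops at 0 (8); swap ⇒ 7 10 12 3 2 6 -3 11 8 9
j stops at 6 (-3), i stops at 1 (10); swap ⇒ 7 -3 12 3 2 6 10 11 8 9
j stops at 5 (6), i stops at 2 (12); swap ⇒ 7 -3 6 3 2 12 10 11 8 9
j stops at 4, i stops at 5; i≥j ⇒ return 4. arr=7 -3 6 3 2 12 10 11 8 9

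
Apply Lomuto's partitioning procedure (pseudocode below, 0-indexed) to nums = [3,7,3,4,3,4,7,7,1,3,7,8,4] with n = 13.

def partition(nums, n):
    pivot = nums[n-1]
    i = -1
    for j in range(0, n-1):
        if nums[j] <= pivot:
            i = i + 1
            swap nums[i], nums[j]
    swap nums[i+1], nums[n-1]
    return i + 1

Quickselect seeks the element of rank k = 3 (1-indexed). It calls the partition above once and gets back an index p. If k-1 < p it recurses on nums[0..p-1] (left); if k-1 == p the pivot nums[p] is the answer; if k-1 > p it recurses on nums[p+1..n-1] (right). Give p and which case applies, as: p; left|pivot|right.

pivot = nums[12] = 4; i = -1
j=0: nums[0]=3 ≤ 4 → i=0, swap nums[0],nums[0] (no change) → [3,7,3,4,3,4,7,7,1,3,7,8,4]
j=1: nums[1]=7 > 4 → no swap
j=2: nums[2]=3 ≤ 4 → i=1, swap nums[1],nums[2] → [3,3,7,4,3,4,7,7,1,3,7,8,4]
j=3: nums[3]=4 ≤ 4 → i=2, swap nums[2],nums[3] → [3,3,4,7,3,4,7,7,1,3,7,8,4]
j=4: nums[4]=3 ≤ 4 → i=3, swap nums[3],nums[4] → [3,3,4,3,7,4,7,7,1,3,7,8,4]
j=5: nums[5]=4 ≤ 4 → i=4, swap nums[4],nums[5] → [3,3,4,3,4,7,7,7,1,3,7,8,4]
j=6: nums[6]=7 > 4 → no swap
j=7: nums[7]=7 > 4 → no swap
j=8: nums[8]=1 ≤ 4 → i=5, swap nums[5],nums[8] → [3,3,4,3,4,1,7,7,7,3,7,8,4]
j=9: nums[9]=3 ≤ 4 → i=6, swap nums[6],nums[9] → [3,3,4,3,4,1,3,7,7,7,7,8,4]
j=10: nums[10]=7 > 4 → no swap
j=11: nums[11]=8 > 4 → no swap
final swap nums[7],nums[12] → [3,3,4,3,4,1,3,4,7,7,7,8,7]; return 7
p = 7; k-1 = 2 < 7 ⇒ left

7; left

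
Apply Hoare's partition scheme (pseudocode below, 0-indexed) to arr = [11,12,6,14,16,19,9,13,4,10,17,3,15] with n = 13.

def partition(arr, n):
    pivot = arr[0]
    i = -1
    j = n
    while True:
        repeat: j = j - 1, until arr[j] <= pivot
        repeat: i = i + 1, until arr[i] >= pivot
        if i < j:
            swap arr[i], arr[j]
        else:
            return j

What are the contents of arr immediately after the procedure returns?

[3,10,6,4,9,19,16,13,14,12,17,11,15]

pivot = arr[0] = 11; i = -1, j = 13
j→11 (arr[11]=3≤11), i→0 (arr[0]=11≥11); i<j, swap → [3,12,6,14,16,19,9,13,4,10,17,11,15]
j→9 (arr[9]=10≤11), i→1 (arr[1]=12≥11); i<j, swap → [3,10,6,14,16,19,9,13,4,12,17,11,15]
j→8 (arr[8]=4≤11), i→3 (arr[3]=14≥11); i<j, swap → [3,10,6,4,16,19,9,13,14,12,17,11,15]
j→6 (arr[6]=9≤11), i→4 (arr[4]=16≥11); i<j, swap → [3,10,6,4,9,19,16,13,14,12,17,11,15]
j→4, i→5; i≥j, return j=4. arr = [3,10,6,4,9,19,16,13,14,12,17,11,15]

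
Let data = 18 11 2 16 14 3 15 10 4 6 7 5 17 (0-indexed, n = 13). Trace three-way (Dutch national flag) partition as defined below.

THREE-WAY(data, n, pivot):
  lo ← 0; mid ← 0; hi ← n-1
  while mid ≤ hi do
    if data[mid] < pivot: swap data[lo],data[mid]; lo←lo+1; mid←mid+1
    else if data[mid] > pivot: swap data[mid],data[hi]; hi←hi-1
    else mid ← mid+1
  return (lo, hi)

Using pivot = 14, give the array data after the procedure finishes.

pivot = 14; lo=0, mid=0, hi=12
data[mid]=18>14: swap data[0],data[12]; hi=11 → 17 11 2 16 14 3 15 10 4 6 7 5 18
data[mid]=17>14: swap data[0],data[11]; hi=10 → 5 11 2 16 14 3 15 10 4 6 7 17 18
data[mid]=5<14: swap data[0],data[0]; lo=1,mid=1 → 5 11 2 16 14 3 15 10 4 6 7 17 18
data[mid]=11<14: swap data[1],data[1]; lo=2,mid=2 → 5 11 2 16 14 3 15 10 4 6 7 17 18
data[mid]=2<14: swap data[2],data[2]; lo=3,mid=3 → 5 11 2 16 14 3 15 10 4 6 7 17 18
data[mid]=16>14: swap data[3],data[10]; hi=9 → 5 11 2 7 14 3 15 10 4 6 16 17 18
data[mid]=7<14: swap data[3],data[3]; lo=4,mid=4 → 5 11 2 7 14 3 15 10 4 6 16 17 18
data[mid]=14=14: mid=5
data[mid]=3<14: swap data[4],data[5]; lo=5,mid=6 → 5 11 2 7 3 14 15 10 4 6 16 17 18
data[mid]=15>14: swap data[6],data[9]; hi=8 → 5 11 2 7 3 14 6 10 4 15 16 17 18
data[mid]=6<14: swap data[5],data[6]; lo=6,mid=7 → 5 11 2 7 3 6 14 10 4 15 16 17 18
data[mid]=10<14: swap data[6],data[7]; lo=7,mid=8 → 5 11 2 7 3 6 10 14 4 15 16 17 18
data[mid]=4<14: swap data[7],data[8]; lo=8,mid=9 → 5 11 2 7 3 6 10 4 14 15 16 17 18
end: lo=8, hi=8; data = 5 11 2 7 3 6 10 4 14 15 16 17 18

5 11 2 7 3 6 10 4 14 15 16 17 18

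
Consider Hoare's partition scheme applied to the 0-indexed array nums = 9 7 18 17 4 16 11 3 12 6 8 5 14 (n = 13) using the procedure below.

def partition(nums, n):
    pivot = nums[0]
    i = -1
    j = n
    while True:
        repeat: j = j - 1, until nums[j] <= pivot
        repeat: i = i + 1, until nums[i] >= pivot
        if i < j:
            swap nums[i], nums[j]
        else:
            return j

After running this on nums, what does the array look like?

pivot = nums[0] = 9; i = -1, j = 13
j→11 (nums[11]=5≤9), i→0 (nums[0]=9≥9); i<j, swap → 5 7 18 17 4 16 11 3 12 6 8 9 14
j→10 (nums[10]=8≤9), i→2 (nums[2]=18≥9); i<j, swap → 5 7 8 17 4 16 11 3 12 6 18 9 14
j→9 (nums[9]=6≤9), i→3 (nums[3]=17≥9); i<j, swap → 5 7 8 6 4 16 11 3 12 17 18 9 14
j→7 (nums[7]=3≤9), i→5 (nums[5]=16≥9); i<j, swap → 5 7 8 6 4 3 11 16 12 17 18 9 14
j→5, i→6; i≥j, return j=5. nums = 5 7 8 6 4 3 11 16 12 17 18 9 14

5 7 8 6 4 3 11 16 12 17 18 9 14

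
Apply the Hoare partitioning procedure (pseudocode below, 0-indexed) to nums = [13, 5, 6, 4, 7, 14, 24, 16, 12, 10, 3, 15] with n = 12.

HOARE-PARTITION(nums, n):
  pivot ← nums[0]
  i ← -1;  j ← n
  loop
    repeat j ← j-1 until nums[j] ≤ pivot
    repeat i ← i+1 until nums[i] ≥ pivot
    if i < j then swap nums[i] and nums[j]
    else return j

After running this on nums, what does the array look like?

pivot = nums[0] = 13; i = -1, j = 12
j→10 (nums[10]=3≤13), i→0 (nums[0]=13≥13); i<j, swap → [3, 5, 6, 4, 7, 14, 24, 16, 12, 10, 13, 15]
j→9 (nums[9]=10≤13), i→5 (nums[5]=14≥13); i<j, swap → [3, 5, 6, 4, 7, 10, 24, 16, 12, 14, 13, 15]
j→8 (nums[8]=12≤13), i→6 (nums[6]=24≥13); i<j, swap → [3, 5, 6, 4, 7, 10, 12, 16, 24, 14, 13, 15]
j→6, i→7; i≥j, return j=6. nums = [3, 5, 6, 4, 7, 10, 12, 16, 24, 14, 13, 15]

[3, 5, 6, 4, 7, 10, 12, 16, 24, 14, 13, 15]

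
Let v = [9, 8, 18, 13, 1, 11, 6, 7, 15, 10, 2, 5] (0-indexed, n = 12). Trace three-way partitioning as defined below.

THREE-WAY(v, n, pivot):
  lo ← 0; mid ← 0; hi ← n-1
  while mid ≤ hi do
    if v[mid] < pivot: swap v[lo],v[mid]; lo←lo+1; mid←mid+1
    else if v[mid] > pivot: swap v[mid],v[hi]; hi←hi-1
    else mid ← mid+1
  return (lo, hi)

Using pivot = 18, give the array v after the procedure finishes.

[9, 8, 13, 1, 11, 6, 7, 15, 10, 2, 5, 18]

pivot = 18; lo=0, mid=0, hi=11
v[mid]=9<18: swap v[0],v[0]; lo=1,mid=1 → [9, 8, 18, 13, 1, 11, 6, 7, 15, 10, 2, 5]
v[mid]=8<18: swap v[1],v[1]; lo=2,mid=2 → [9, 8, 18, 13, 1, 11, 6, 7, 15, 10, 2, 5]
v[mid]=18=18: mid=3
v[mid]=13<18: swap v[2],v[3]; lo=3,mid=4 → [9, 8, 13, 18, 1, 11, 6, 7, 15, 10, 2, 5]
v[mid]=1<18: swap v[3],v[4]; lo=4,mid=5 → [9, 8, 13, 1, 18, 11, 6, 7, 15, 10, 2, 5]
v[mid]=11<18: swap v[4],v[5]; lo=5,mid=6 → [9, 8, 13, 1, 11, 18, 6, 7, 15, 10, 2, 5]
v[mid]=6<18: swap v[5],v[6]; lo=6,mid=7 → [9, 8, 13, 1, 11, 6, 18, 7, 15, 10, 2, 5]
v[mid]=7<18: swap v[6],v[7]; lo=7,mid=8 → [9, 8, 13, 1, 11, 6, 7, 18, 15, 10, 2, 5]
v[mid]=15<18: swap v[7],v[8]; lo=8,mid=9 → [9, 8, 13, 1, 11, 6, 7, 15, 18, 10, 2, 5]
v[mid]=10<18: swap v[8],v[9]; lo=9,mid=10 → [9, 8, 13, 1, 11, 6, 7, 15, 10, 18, 2, 5]
v[mid]=2<18: swap v[9],v[10]; lo=10,mid=11 → [9, 8, 13, 1, 11, 6, 7, 15, 10, 2, 18, 5]
v[mid]=5<18: swap v[10],v[11]; lo=11,mid=12 → [9, 8, 13, 1, 11, 6, 7, 15, 10, 2, 5, 18]
end: lo=11, hi=11; v = [9, 8, 13, 1, 11, 6, 7, 15, 10, 2, 5, 18]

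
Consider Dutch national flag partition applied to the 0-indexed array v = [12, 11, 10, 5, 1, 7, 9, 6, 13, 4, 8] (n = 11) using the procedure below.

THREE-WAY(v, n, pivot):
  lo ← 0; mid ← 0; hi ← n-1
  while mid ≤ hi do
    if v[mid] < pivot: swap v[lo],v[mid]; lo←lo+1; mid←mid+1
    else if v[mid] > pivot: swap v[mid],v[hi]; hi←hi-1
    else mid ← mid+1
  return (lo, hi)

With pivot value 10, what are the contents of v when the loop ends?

pivot = 10; lo=0, mid=0, hi=10
v[mid]=12>10: swap v[0],v[10]; hi=9 → [8, 11, 10, 5, 1, 7, 9, 6, 13, 4, 12]
v[mid]=8<10: swap v[0],v[0]; lo=1,mid=1 → [8, 11, 10, 5, 1, 7, 9, 6, 13, 4, 12]
v[mid]=11>10: swap v[1],v[9]; hi=8 → [8, 4, 10, 5, 1, 7, 9, 6, 13, 11, 12]
v[mid]=4<10: swap v[1],v[1]; lo=2,mid=2 → [8, 4, 10, 5, 1, 7, 9, 6, 13, 11, 12]
v[mid]=10=10: mid=3
v[mid]=5<10: swap v[2],v[3]; lo=3,mid=4 → [8, 4, 5, 10, 1, 7, 9, 6, 13, 11, 12]
v[mid]=1<10: swap v[3],v[4]; lo=4,mid=5 → [8, 4, 5, 1, 10, 7, 9, 6, 13, 11, 12]
v[mid]=7<10: swap v[4],v[5]; lo=5,mid=6 → [8, 4, 5, 1, 7, 10, 9, 6, 13, 11, 12]
v[mid]=9<10: swap v[5],v[6]; lo=6,mid=7 → [8, 4, 5, 1, 7, 9, 10, 6, 13, 11, 12]
v[mid]=6<10: swap v[6],v[7]; lo=7,mid=8 → [8, 4, 5, 1, 7, 9, 6, 10, 13, 11, 12]
v[mid]=13>10: swap v[8],v[8]; hi=7 → [8, 4, 5, 1, 7, 9, 6, 10, 13, 11, 12]
end: lo=7, hi=7; v = [8, 4, 5, 1, 7, 9, 6, 10, 13, 11, 12]

[8, 4, 5, 1, 7, 9, 6, 10, 13, 11, 12]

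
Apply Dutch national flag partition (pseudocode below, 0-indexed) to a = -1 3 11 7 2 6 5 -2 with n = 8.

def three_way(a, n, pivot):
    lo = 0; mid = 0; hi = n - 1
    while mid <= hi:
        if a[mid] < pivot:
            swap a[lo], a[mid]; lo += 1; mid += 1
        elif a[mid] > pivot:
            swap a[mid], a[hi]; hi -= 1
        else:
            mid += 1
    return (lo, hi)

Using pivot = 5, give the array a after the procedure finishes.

pivot = 5; lo=0, mid=0, hi=7
a[mid]=-1<5: swap a[0],a[0]; lo=1,mid=1 → -1 3 11 7 2 6 5 -2
a[mid]=3<5: swap a[1],a[1]; lo=2,mid=2 → -1 3 11 7 2 6 5 -2
a[mid]=11>5: swap a[2],a[7]; hi=6 → -1 3 -2 7 2 6 5 11
a[mid]=-2<5: swap a[2],a[2]; lo=3,mid=3 → -1 3 -2 7 2 6 5 11
a[mid]=7>5: swap a[3],a[6]; hi=5 → -1 3 -2 5 2 6 7 11
a[mid]=5=5: mid=4
a[mid]=2<5: swap a[3],a[4]; lo=4,mid=5 → -1 3 -2 2 5 6 7 11
a[mid]=6>5: swap a[5],a[5]; hi=4 → -1 3 -2 2 5 6 7 11
end: lo=4, hi=4; a = -1 3 -2 2 5 6 7 11

-1 3 -2 2 5 6 7 11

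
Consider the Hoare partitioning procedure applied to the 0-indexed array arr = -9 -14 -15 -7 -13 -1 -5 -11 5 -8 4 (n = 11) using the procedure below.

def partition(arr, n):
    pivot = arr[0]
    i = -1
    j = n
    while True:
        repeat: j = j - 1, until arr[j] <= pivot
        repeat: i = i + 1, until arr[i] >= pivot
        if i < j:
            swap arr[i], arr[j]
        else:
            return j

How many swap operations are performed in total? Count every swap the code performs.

pivot = arr[0] = -9; i = -1, j = 11
j→7 (arr[7]=-11≤-9), i→0 (arr[0]=-9≥-9); i<j, swap → -11 -14 -15 -7 -13 -1 -5 -9 5 -8 4
j→4 (arr[4]=-13≤-9), i→3 (arr[3]=-7≥-9); i<j, swap → -11 -14 -15 -13 -7 -1 -5 -9 5 -8 4
j→3, i→4; i≥j, return j=3. arr = -11 -14 -15 -13 -7 -1 -5 -9 5 -8 4

2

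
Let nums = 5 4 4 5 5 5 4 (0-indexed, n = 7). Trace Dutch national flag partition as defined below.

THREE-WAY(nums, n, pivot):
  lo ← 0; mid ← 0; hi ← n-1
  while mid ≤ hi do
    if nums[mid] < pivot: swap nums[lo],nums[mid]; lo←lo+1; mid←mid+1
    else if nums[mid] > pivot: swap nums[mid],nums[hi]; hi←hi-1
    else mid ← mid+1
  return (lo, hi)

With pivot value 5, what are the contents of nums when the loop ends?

4 4 4 5 5 5 5

lo=0 mid=0 hi=6
5=5: mid=1
4<5: swap(0,1), lo=1 mid=2 ⇒ 4 5 4 5 5 5 4
4<5: swap(1,2), lo=2 mid=3 ⇒ 4 4 5 5 5 5 4
5=5: mid=4
5=5: mid=5
5=5: mid=6
4<5: swap(2,6), lo=3 mid=7 ⇒ 4 4 4 5 5 5 5
done. lo=3 hi=6; nums=4 4 4 5 5 5 5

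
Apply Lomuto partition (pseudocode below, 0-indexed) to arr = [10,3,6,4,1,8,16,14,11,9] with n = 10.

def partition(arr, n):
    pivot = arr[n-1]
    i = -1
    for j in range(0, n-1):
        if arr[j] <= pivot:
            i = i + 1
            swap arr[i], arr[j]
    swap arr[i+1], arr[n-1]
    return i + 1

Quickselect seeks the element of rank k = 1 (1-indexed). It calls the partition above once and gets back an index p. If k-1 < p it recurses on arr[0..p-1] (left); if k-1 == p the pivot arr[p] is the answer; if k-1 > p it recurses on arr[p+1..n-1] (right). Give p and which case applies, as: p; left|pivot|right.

pivot=9, i=-1
j=0: 10>9, skip
j=1: 3≤9, i=0, swap(0,1) ⇒ [3,10,6,4,1,8,16,14,11,9]
j=2: 6≤9, i=1, swap(1,2) ⇒ [3,6,10,4,1,8,16,14,11,9]
j=3: 4≤9, i=2, swap(2,3) ⇒ [3,6,4,10,1,8,16,14,11,9]
j=4: 1≤9, i=3, swap(3,4) ⇒ [3,6,4,1,10,8,16,14,11,9]
j=5: 8≤9, i=4, swap(4,5) ⇒ [3,6,4,1,8,10,16,14,11,9]
j=6: 16>9, skip
j=7: 14>9, skip
j=8: 11>9, skip
swap(5,9) ⇒ [3,6,4,1,8,9,16,14,11,10]; return 5
p = 5; k-1 = 0 < 5 ⇒ left

5; left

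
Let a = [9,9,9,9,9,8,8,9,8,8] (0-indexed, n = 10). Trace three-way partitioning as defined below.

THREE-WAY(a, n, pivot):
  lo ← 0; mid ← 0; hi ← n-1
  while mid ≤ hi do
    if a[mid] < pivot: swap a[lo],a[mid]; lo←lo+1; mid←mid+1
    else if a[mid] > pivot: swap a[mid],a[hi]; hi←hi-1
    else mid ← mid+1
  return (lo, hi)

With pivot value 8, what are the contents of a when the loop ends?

[8,8,8,8,9,9,9,9,9,9]

lo=0 mid=0 hi=9
9>8: swap(0,9), hi=8 ⇒ [8,9,9,9,9,8,8,9,8,9]
8=8: mid=1
9>8: swap(1,8), hi=7 ⇒ [8,8,9,9,9,8,8,9,9,9]
8=8: mid=2
9>8: swap(2,7), hi=6 ⇒ [8,8,9,9,9,8,8,9,9,9]
9>8: swap(2,6), hi=5 ⇒ [8,8,8,9,9,8,9,9,9,9]
8=8: mid=3
9>8: swap(3,5), hi=4 ⇒ [8,8,8,8,9,9,9,9,9,9]
8=8: mid=4
9>8: swap(4,4), hi=3 ⇒ [8,8,8,8,9,9,9,9,9,9]
done. lo=0 hi=3; a=[8,8,8,8,9,9,9,9,9,9]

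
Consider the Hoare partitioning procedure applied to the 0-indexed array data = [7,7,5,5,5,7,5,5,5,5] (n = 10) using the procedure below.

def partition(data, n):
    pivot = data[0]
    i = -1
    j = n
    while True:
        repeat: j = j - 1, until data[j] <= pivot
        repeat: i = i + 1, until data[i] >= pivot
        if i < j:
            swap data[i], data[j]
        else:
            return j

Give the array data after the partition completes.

[5,5,5,5,5,5,5,7,7,7]

pivot=7
j stops at 9 (5), i stops at 0 (7); swap ⇒ [5,7,5,5,5,7,5,5,5,7]
j stops at 8 (5), i stops at 1 (7); swap ⇒ [5,5,5,5,5,7,5,5,7,7]
j stops at 7 (5), i stops at 5 (7); swap ⇒ [5,5,5,5,5,5,5,7,7,7]
j stops at 6, i stops at 7; i≥j ⇒ return 6. data=[5,5,5,5,5,5,5,7,7,7]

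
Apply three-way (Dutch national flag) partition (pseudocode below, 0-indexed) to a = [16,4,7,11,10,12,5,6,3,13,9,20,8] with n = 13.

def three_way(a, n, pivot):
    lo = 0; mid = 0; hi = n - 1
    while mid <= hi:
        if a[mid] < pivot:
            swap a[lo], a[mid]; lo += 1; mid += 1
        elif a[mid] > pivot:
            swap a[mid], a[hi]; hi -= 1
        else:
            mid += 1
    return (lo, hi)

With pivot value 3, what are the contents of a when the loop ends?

pivot = 3; lo=0, mid=0, hi=12
a[mid]=16>3: swap a[0],a[12]; hi=11 → [8,4,7,11,10,12,5,6,3,13,9,20,16]
a[mid]=8>3: swap a[0],a[11]; hi=10 → [20,4,7,11,10,12,5,6,3,13,9,8,16]
a[mid]=20>3: swap a[0],a[10]; hi=9 → [9,4,7,11,10,12,5,6,3,13,20,8,16]
a[mid]=9>3: swap a[0],a[9]; hi=8 → [13,4,7,11,10,12,5,6,3,9,20,8,16]
a[mid]=13>3: swap a[0],a[8]; hi=7 → [3,4,7,11,10,12,5,6,13,9,20,8,16]
a[mid]=3=3: mid=1
a[mid]=4>3: swap a[1],a[7]; hi=6 → [3,6,7,11,10,12,5,4,13,9,20,8,16]
a[mid]=6>3: swap a[1],a[6]; hi=5 → [3,5,7,11,10,12,6,4,13,9,20,8,16]
a[mid]=5>3: swap a[1],a[5]; hi=4 → [3,12,7,11,10,5,6,4,13,9,20,8,16]
a[mid]=12>3: swap a[1],a[4]; hi=3 → [3,10,7,11,12,5,6,4,13,9,20,8,16]
a[mid]=10>3: swap a[1],a[3]; hi=2 → [3,11,7,10,12,5,6,4,13,9,20,8,16]
a[mid]=11>3: swap a[1],a[2]; hi=1 → [3,7,11,10,12,5,6,4,13,9,20,8,16]
a[mid]=7>3: swap a[1],a[1]; hi=0 → [3,7,11,10,12,5,6,4,13,9,20,8,16]
end: lo=0, hi=0; a = [3,7,11,10,12,5,6,4,13,9,20,8,16]

[3,7,11,10,12,5,6,4,13,9,20,8,16]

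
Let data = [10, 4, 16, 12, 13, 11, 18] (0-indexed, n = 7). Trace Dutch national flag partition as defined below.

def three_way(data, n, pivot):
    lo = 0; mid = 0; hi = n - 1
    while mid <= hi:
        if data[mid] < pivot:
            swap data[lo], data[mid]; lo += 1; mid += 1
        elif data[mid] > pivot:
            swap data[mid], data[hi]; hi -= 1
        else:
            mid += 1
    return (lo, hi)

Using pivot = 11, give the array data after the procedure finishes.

pivot = 11; lo=0, mid=0, hi=6
data[mid]=10<11: swap data[0],data[0]; lo=1,mid=1 → [10, 4, 16, 12, 13, 11, 18]
data[mid]=4<11: swap data[1],data[1]; lo=2,mid=2 → [10, 4, 16, 12, 13, 11, 18]
data[mid]=16>11: swap data[2],data[6]; hi=5 → [10, 4, 18, 12, 13, 11, 16]
data[mid]=18>11: swap data[2],data[5]; hi=4 → [10, 4, 11, 12, 13, 18, 16]
data[mid]=11=11: mid=3
data[mid]=12>11: swap data[3],data[4]; hi=3 → [10, 4, 11, 13, 12, 18, 16]
data[mid]=13>11: swap data[3],data[3]; hi=2 → [10, 4, 11, 13, 12, 18, 16]
end: lo=2, hi=2; data = [10, 4, 11, 13, 12, 18, 16]

[10, 4, 11, 13, 12, 18, 16]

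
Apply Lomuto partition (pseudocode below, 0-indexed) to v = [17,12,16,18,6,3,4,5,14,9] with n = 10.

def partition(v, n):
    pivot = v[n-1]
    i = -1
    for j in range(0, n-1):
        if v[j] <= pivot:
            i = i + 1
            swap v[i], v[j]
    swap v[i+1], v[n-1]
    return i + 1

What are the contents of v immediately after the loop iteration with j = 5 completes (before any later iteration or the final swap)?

pivot = v[9] = 9; i = -1
j=0: v[0]=17 > 9 → no swap
j=1: v[1]=12 > 9 → no swap
j=2: v[2]=16 > 9 → no swap
j=3: v[3]=18 > 9 → no swap
j=4: v[4]=6 ≤ 9 → i=0, swap v[0],v[4] → [6,12,16,18,17,3,4,5,14,9]
j=5: v[5]=3 ≤ 9 → i=1, swap v[1],v[5] → [6,3,16,18,17,12,4,5,14,9]
(after j=5) v = [6,3,16,18,17,12,4,5,14,9]

[6,3,16,18,17,12,4,5,14,9]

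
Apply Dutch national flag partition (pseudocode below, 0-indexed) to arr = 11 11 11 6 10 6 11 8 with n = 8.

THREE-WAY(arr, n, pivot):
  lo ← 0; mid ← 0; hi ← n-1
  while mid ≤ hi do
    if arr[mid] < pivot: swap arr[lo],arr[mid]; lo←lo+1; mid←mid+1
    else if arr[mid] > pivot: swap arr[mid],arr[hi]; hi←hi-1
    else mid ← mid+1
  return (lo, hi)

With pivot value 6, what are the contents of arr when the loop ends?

6 6 11 10 11 11 8 11

pivot = 6; lo=0, mid=0, hi=7
arr[mid]=11>6: swap arr[0],arr[7]; hi=6 → 8 11 11 6 10 6 11 11
arr[mid]=8>6: swap arr[0],arr[6]; hi=5 → 11 11 11 6 10 6 8 11
arr[mid]=11>6: swap arr[0],arr[5]; hi=4 → 6 11 11 6 10 11 8 11
arr[mid]=6=6: mid=1
arr[mid]=11>6: swap arr[1],arr[4]; hi=3 → 6 10 11 6 11 11 8 11
arr[mid]=10>6: swap arr[1],arr[3]; hi=2 → 6 6 11 10 11 11 8 11
arr[mid]=6=6: mid=2
arr[mid]=11>6: swap arr[2],arr[2]; hi=1 → 6 6 11 10 11 11 8 11
end: lo=0, hi=1; arr = 6 6 11 10 11 11 8 11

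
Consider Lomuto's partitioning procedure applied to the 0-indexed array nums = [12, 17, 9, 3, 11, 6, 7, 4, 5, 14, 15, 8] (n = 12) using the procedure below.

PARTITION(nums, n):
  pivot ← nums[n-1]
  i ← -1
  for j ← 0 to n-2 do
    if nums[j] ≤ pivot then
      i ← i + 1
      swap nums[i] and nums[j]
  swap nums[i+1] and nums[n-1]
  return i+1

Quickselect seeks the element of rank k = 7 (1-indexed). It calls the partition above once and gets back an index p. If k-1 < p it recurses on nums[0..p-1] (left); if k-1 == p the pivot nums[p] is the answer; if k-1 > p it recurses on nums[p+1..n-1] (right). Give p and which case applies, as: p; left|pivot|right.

pivot=8, i=-1
j=0: 12>8, skip
j=1: 17>8, skip
j=2: 9>8, skip
j=3: 3≤8, i=0, swap(0,3) ⇒ [3, 17, 9, 12, 11, 6, 7, 4, 5, 14, 15, 8]
j=4: 11>8, skip
j=5: 6≤8, i=1, swap(1,5) ⇒ [3, 6, 9, 12, 11, 17, 7, 4, 5, 14, 15, 8]
j=6: 7≤8, i=2, swap(2,6) ⇒ [3, 6, 7, 12, 11, 17, 9, 4, 5, 14, 15, 8]
j=7: 4≤8, i=3, swap(3,7) ⇒ [3, 6, 7, 4, 11, 17, 9, 12, 5, 14, 15, 8]
j=8: 5≤8, i=4, swap(4,8) ⇒ [3, 6, 7, 4, 5, 17, 9, 12, 11, 14, 15, 8]
j=9: 14>8, skip
j=10: 15>8, skip
swap(5,11) ⇒ [3, 6, 7, 4, 5, 8, 9, 12, 11, 14, 15, 17]; return 5
p = 5; k-1 = 6 > 5 ⇒ right

5; right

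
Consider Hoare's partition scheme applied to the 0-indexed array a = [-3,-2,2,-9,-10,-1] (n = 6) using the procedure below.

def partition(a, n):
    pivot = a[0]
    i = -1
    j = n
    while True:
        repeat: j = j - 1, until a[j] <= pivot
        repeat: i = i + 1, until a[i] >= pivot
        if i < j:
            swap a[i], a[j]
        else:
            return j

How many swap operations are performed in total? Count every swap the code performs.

pivot=-3
j stops at 4 (-10), i stops at 0 (-3); swap ⇒ [-10,-2,2,-9,-3,-1]
j stops at 3 (-9), i stops at 1 (-2); swap ⇒ [-10,-9,2,-2,-3,-1]
j stops at 1, i stops at 2; i≥j ⇒ return 1. a=[-10,-9,2,-2,-3,-1]

2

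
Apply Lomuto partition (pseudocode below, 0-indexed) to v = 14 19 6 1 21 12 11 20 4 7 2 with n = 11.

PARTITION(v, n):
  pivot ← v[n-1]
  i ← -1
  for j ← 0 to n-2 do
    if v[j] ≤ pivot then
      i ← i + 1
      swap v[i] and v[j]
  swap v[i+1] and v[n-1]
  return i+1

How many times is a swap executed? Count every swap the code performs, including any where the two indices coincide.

2

pivot=2, i=-1
j=0: 14>2, skip
j=1: 19>2, skip
j=2: 6>2, skip
j=3: 1≤2, i=0, swap(0,3) ⇒ 1 19 6 14 21 12 11 20 4 7 2
j=4: 21>2, skip
j=5: 12>2, skip
j=6: 11>2, skip
j=7: 20>2, skip
j=8: 4>2, skip
j=9: 7>2, skip
swap(1,10) ⇒ 1 2 6 14 21 12 11 20 4 7 19; return 1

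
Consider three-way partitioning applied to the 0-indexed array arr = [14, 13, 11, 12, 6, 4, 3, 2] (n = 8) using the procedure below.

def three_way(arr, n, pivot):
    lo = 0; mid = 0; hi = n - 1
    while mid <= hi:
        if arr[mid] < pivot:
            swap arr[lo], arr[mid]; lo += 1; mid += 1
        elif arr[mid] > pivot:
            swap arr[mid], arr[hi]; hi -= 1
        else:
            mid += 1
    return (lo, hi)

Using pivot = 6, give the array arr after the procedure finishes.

pivot = 6; lo=0, mid=0, hi=7
arr[mid]=14>6: swap arr[0],arr[7]; hi=6 → [2, 13, 11, 12, 6, 4, 3, 14]
arr[mid]=2<6: swap arr[0],arr[0]; lo=1,mid=1 → [2, 13, 11, 12, 6, 4, 3, 14]
arr[mid]=13>6: swap arr[1],arr[6]; hi=5 → [2, 3, 11, 12, 6, 4, 13, 14]
arr[mid]=3<6: swap arr[1],arr[1]; lo=2,mid=2 → [2, 3, 11, 12, 6, 4, 13, 14]
arr[mid]=11>6: swap arr[2],arr[5]; hi=4 → [2, 3, 4, 12, 6, 11, 13, 14]
arr[mid]=4<6: swap arr[2],arr[2]; lo=3,mid=3 → [2, 3, 4, 12, 6, 11, 13, 14]
arr[mid]=12>6: swap arr[3],arr[4]; hi=3 → [2, 3, 4, 6, 12, 11, 13, 14]
arr[mid]=6=6: mid=4
end: lo=3, hi=3; arr = [2, 3, 4, 6, 12, 11, 13, 14]

[2, 3, 4, 6, 12, 11, 13, 14]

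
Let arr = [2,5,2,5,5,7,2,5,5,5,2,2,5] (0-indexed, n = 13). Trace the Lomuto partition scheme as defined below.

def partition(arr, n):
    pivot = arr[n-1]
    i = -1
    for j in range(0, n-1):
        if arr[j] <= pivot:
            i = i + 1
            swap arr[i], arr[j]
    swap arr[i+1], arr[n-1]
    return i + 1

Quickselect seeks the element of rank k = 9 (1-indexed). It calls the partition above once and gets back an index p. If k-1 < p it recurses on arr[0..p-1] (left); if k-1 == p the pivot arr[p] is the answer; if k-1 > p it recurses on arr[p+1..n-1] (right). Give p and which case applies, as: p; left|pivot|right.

11; left

pivot=5, i=-1
j=0: 2≤5, i=0, swap(0,0) ⇒ [2,5,2,5,5,7,2,5,5,5,2,2,5]
j=1: 5≤5, i=1, swap(1,1) ⇒ [2,5,2,5,5,7,2,5,5,5,2,2,5]
j=2: 2≤5, i=2, swap(2,2) ⇒ [2,5,2,5,5,7,2,5,5,5,2,2,5]
j=3: 5≤5, i=3, swap(3,3) ⇒ [2,5,2,5,5,7,2,5,5,5,2,2,5]
j=4: 5≤5, i=4, swap(4,4) ⇒ [2,5,2,5,5,7,2,5,5,5,2,2,5]
j=5: 7>5, skip
j=6: 2≤5, i=5, swap(5,6) ⇒ [2,5,2,5,5,2,7,5,5,5,2,2,5]
j=7: 5≤5, i=6, swap(6,7) ⇒ [2,5,2,5,5,2,5,7,5,5,2,2,5]
j=8: 5≤5, i=7, swap(7,8) ⇒ [2,5,2,5,5,2,5,5,7,5,2,2,5]
j=9: 5≤5, i=8, swap(8,9) ⇒ [2,5,2,5,5,2,5,5,5,7,2,2,5]
j=10: 2≤5, i=9, swap(9,10) ⇒ [2,5,2,5,5,2,5,5,5,2,7,2,5]
j=11: 2≤5, i=10, swap(10,11) ⇒ [2,5,2,5,5,2,5,5,5,2,2,7,5]
swap(11,12) ⇒ [2,5,2,5,5,2,5,5,5,2,2,5,7]; return 11
p = 11; k-1 = 8 < 11 ⇒ left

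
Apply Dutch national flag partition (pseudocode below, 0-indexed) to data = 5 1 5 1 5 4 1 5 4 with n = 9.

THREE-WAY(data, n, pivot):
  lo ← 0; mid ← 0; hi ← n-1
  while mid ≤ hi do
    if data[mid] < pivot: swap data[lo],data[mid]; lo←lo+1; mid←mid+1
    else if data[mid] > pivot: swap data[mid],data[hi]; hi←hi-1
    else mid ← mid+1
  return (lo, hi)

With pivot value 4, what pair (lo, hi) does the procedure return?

(3, 4)

pivot = 4; lo=0, mid=0, hi=8
data[mid]=5>4: swap data[0],data[8]; hi=7 → 4 1 5 1 5 4 1 5 5
data[mid]=4=4: mid=1
data[mid]=1<4: swap data[0],data[1]; lo=1,mid=2 → 1 4 5 1 5 4 1 5 5
data[mid]=5>4: swap data[2],data[7]; hi=6 → 1 4 5 1 5 4 1 5 5
data[mid]=5>4: swap data[2],data[6]; hi=5 → 1 4 1 1 5 4 5 5 5
data[mid]=1<4: swap data[1],data[2]; lo=2,mid=3 → 1 1 4 1 5 4 5 5 5
data[mid]=1<4: swap data[2],data[3]; lo=3,mid=4 → 1 1 1 4 5 4 5 5 5
data[mid]=5>4: swap data[4],data[5]; hi=4 → 1 1 1 4 4 5 5 5 5
data[mid]=4=4: mid=5
end: lo=3, hi=4; data = 1 1 1 4 4 5 5 5 5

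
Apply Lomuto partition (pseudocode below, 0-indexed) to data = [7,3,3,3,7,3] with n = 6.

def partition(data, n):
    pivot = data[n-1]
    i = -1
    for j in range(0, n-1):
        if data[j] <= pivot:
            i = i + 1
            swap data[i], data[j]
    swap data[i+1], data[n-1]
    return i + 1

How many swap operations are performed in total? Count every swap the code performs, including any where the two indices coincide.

4

pivot=3, i=-1
j=0: 7>3, skip
j=1: 3≤3, i=0, swap(0,1) ⇒ [3,7,3,3,7,3]
j=2: 3≤3, i=1, swap(1,2) ⇒ [3,3,7,3,7,3]
j=3: 3≤3, i=2, swap(2,3) ⇒ [3,3,3,7,7,3]
j=4: 7>3, skip
swap(3,5) ⇒ [3,3,3,3,7,7]; return 3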